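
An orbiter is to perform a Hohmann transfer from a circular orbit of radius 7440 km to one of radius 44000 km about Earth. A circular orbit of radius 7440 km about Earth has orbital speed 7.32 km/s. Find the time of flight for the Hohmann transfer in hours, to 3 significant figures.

t = 5.70 hours

From the circular-orbit relation v² = μ/r at r = 7440 km: μ = v²r = (7.32)² × 7440 = 3.98653×10^5 km³/s².
The Hohmann ellipse has a_t = (r₁ + r₂)/2 = 25720 km.
By Kepler's third law the transfer-orbit period is T = 2π√(a_t³/μ), so t = T/2 = 20520 s.
Converting: 20520 s ÷ 3600 s/hour = 5.70 hours.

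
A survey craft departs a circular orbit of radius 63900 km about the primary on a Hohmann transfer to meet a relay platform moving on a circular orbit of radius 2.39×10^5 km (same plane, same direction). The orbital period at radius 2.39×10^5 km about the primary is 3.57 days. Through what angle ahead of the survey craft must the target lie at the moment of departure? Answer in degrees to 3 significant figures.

From Kepler's third law T² = 4π²r³/μ at r = 2.39×10^5 km, T = 3.57 days = 3.57 × 86400 s = 3.08448×10^5 s: μ = 4π²r³/T² = 5.66486×10^6 km³/s².
Transfer-ellipse semi-major axis a_t = (r₁ + r₂)/2 = (63900 + 2.390×10^5)/2 = 1.5145×10^5 km.
The half-period of the transfer ellipse is t = π√(a_t³/μ) = 77796 s.
Target angular speed ω₂ = √(μ/r₂³) = 2.0370×10^-5 rad/s.
Angle swept by the target during transfer: ω₂·t = 1.5847 rad = 90.80°.
The survey craft traverses 180° on the transfer ellipse, so the target must lead by 180° − 90.80° = 89.2°.

φ = 89.2°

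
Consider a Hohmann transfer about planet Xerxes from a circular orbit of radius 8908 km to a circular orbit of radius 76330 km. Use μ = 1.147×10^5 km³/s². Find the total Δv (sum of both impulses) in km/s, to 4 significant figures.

Semi-major axis of the transfer orbit: a_t = (8908 + 76330)/2 = 42619 km.
At r₁ the circular-orbit speed is v₁ = √(μ/r₁) = 3.588 km/s.
On the transfer ellipse at r₁, vis-viva equation gives v_p = √[μ(2/r₁ − 1/a_t)] = 4.802 km/s.
First burn Δv₁ = |v_p − v₁| = 1.214 km/s.
Circular speed at r₂: v₂ = √(μ/r₂) = 1.2258 km/s.
Transfer-orbit speed at r₂: v_a = √[μ(2/r₂ − 1/a_t)] = 0.56043 km/s.
Second burn Δv₂ = |v₂ − v_a| = 0.6654 km/s.
Total Δv = Δv₁ + Δv₂ = 1.879 km/s.

Δv = 1.879 km/s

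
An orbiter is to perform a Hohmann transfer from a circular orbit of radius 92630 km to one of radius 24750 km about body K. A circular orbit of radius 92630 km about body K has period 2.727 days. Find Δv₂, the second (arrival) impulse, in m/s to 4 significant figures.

From Kepler's third law T² = 4π²r³/μ at r = 92630 km, T = 2.727 days = 2.727 × 86400 s = 2.356128×10^5 s: μ = 4π²r³/T² = 5.65219×10^5 km³/s².
Semi-major axis of the transfer orbit: a_t = (92630 + 24750)/2 = 58690 km.
On the circular orbit at r = 24750 km, v_c = √(μ/r) = 4.779 km/s.
Transfer-orbit speed at the same r (vis-viva, a = a_t): v_t = √[μ(2/r − 1/a_t)] = 6.004 km/s.
Δv₂ = |v_t − v_c| = |6.004 − 4.779| = 1.225 km/s.

Δv₂ = 1225 m/s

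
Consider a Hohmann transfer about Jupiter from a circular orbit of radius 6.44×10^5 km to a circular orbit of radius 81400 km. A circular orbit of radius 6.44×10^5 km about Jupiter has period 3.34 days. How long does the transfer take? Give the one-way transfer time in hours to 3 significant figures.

t = 16.9 hours

From Kepler's third law T² = 4π²r³/μ at r = 6.44×10^5 km, T = 3.34 days = 3.34 × 86400 s = 2.88576×10^5 s: μ = 4π²r³/T² = 1.26618×10^8 km³/s².
Transfer-ellipse semi-major axis a_t = (r₁ + r₂)/2 = (6.440×10^5 + 81400)/2 = 3.627×10^5 km.
Half the transfer-orbit period gives t = π√(a_t³/μ) = 60980 s.
Converting: 60980 s ÷ 3600 s/hour = 16.9 hours.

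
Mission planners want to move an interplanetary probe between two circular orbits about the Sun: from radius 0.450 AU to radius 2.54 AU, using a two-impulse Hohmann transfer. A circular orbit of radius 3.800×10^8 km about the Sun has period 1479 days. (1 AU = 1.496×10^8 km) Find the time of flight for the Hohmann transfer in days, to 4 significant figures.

From Kepler's third law T² = 4π²r³/μ at r = 3.800×10^8 km, T = 1479 days = 1479 × 86400 s = 1.277856×10^8 s: μ = 4π²r³/T² = 1.32662×10^11 km³/s².
In km: r₁ = 0.450 × 1.496×10^8 = 6.732×10^7 km; r₂ = 2.54 × 1.496×10^8 = 3.79984×10^8 km.
Semi-major axis of the transfer orbit: a_t = (6.732×10^7 + 3.79984×10^8)/2 = 2.23652×10^8 km.
Half the transfer-orbit period gives t = π√(a_t³/μ) = 2.885×10^7 s.
Converting: 2.885×10^7 s ÷ 86400 s/day = 333.9 days.

t = 333.9 days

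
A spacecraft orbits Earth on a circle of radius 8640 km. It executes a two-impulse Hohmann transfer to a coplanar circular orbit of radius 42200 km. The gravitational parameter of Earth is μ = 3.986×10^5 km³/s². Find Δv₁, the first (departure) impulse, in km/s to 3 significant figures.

The Hohmann ellipse has a_t = (r₁ + r₂)/2 = 25420 km.
On the circular orbit at r = 8640 km, v_c = √(μ/r) = 6.792 km/s.
Transfer-orbit speed at the same r (vis-viva, a = a_t): v_t = √[μ(2/r − 1/a_t)] = 8.751 km/s.
Δv₁ = |v_t − v_c| = |8.751 − 6.792| = 1.959 km/s.

Δv₁ = 1.96 km/s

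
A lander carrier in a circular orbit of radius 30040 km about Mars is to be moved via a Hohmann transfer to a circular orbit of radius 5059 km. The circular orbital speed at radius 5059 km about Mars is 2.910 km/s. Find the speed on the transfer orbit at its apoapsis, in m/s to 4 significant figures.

From the circular-orbit relation v² = μ/r at r = 5059 km: μ = v²r = (2.910)² × 5059 = 42840.1 km³/s².
Semi-major axis of the transfer orbit: a_t = (30040 + 5059)/2 = 17549.5 km.
At apoapsis, r = 30040 km.
From the vis-viva equation, v = √[μ(2/r − 1/a_t)] = 0.6412 km/s.

v = 641.2 m/s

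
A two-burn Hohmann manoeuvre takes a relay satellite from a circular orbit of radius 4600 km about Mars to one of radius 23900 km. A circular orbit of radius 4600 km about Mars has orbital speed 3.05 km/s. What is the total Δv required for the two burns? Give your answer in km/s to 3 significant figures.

From the circular-orbit relation v² = μ/r at r = 4600 km: μ = v²r = (3.05)² × 4600 = 42791.5 km³/s².
Semi-major axis of the transfer orbit: a_t = (4600 + 23900)/2 = 14250 km.
Circular speed at r₁: v₁ = √(μ/r₁) = √(42791.5/4600) = 3.0500 km/s.
Transfer-orbit speed at r₁ (vis-viva): v_p = √[μ(2/r₁ − 1/a_t)] = 3.9499 km/s.
First burn Δv₁ = |v_p − v₁| = 0.8999 km/s.
Circular speed at r₂: v₂ = √(μ/r₂) = 1.338 km/s.
Transfer-orbit speed at r₂: v_a = √[μ(2/r₂ − 1/a_t)] = 0.7602 km/s.
Second burn Δv₂ = |v₂ − v_a| = 0.5778 km/s.
Δv = Δv₁ + Δv₂ = 0.8999 + 0.5778 = 1.478 km/s.

Δv = 1.48 km/s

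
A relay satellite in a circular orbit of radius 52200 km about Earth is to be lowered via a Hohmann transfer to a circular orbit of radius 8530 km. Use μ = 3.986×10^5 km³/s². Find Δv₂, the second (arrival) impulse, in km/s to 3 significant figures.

The Hohmann ellipse has a_t = (r₁ + r₂)/2 = 30365 km.
Circular speed at r = 8530 km: v_c = √(μ/r) = 6.836 km/s.
Transfer-orbit speed at the same r (vis-viva, a = a_t): v_t = √[μ(2/r − 1/a_t)] = 8.963 km/s.
Δv₂ = |v_t − v_c| = |8.963 − 6.836| = 2.127 km/s.

Δv₂ = 2.13 km/s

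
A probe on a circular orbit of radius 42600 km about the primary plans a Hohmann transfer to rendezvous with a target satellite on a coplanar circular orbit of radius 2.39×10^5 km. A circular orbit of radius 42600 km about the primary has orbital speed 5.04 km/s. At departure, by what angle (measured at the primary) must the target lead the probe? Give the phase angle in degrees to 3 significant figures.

φ = 98.6°

From the circular-orbit relation v² = μ/r at r = 42600 km: μ = v²r = (5.04)² × 42600 = 1.08211×10^6 km³/s².
Transfer-ellipse semi-major axis a_t = (r₁ + r₂)/2 = (42600 + 2.390×10^5)/2 = 1.408×10^5 km.
The half-period of the transfer ellipse is t = π√(a_t³/μ) = 1.5956×10^5 s.
The target's mean motion on its circular orbit is ω₂ = √(μ/r₂³) = 8.9030×10^-6 rad/s.
Angle swept by the target during transfer: ω₂·t = 1.4206 rad = 81.39°.
Arrival is 180° from departure on the ellipse, so φ = 180° − 81.39° = 98.6°.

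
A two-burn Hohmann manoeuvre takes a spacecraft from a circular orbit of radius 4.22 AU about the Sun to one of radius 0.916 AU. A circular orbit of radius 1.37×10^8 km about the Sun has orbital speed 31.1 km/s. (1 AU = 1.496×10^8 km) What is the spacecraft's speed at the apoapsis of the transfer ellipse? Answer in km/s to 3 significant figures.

From the circular-orbit relation v² = μ/r at r = 1.37×10^8 km: μ = v²r = (31.1)² × 1.37×10^8 = 1.32508×10^11 km³/s².
In km: r₁ = 4.22 × 1.496×10^8 = 6.31312×10^8 km; r₂ = 0.916 × 1.496×10^8 = 1.370336×10^8 km.
Semi-major axis of the transfer orbit: a_t = (6.31312×10^8 + 1.370336×10^8)/2 = 3.841728×10^8 km.
At apoapsis, r = 6.31312×10^8 km.
From the vis-viva equation, v = √[μ(2/r − 1/a_t)] = 8.653 km/s.

v = 8.65 km/s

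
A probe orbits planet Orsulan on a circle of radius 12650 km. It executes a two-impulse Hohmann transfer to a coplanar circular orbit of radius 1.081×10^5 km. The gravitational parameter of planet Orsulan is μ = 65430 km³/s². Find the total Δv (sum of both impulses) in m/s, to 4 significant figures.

Transfer-ellipse semi-major axis a_t = (r₁ + r₂)/2 = (12650 + 1.081×10^5)/2 = 60375 km.
At r₁ the circular-orbit speed is v₁ = √(μ/r₁) = 2.2743 km/s.
On the transfer ellipse at r₁, vis-viva equation gives v_p = √[μ(2/r₁ − 1/a_t)] = 3.0432 km/s.
First burn Δv₁ = |v_p − v₁| = 0.7689 km/s.
At r₂, v₂ = √(μ/r₂) = 0.7780 km/s.
Transfer-orbit speed at r₂: v_a = √[μ(2/r₂ − 1/a_t)] = 0.3561 km/s.
Second burn Δv₂ = |v₂ − v_a| = 0.4219 km/s.
Δv = Δv₁ + Δv₂ = 0.7689 + 0.4219 = 1.191 km/s.

Δv = 1191 m/s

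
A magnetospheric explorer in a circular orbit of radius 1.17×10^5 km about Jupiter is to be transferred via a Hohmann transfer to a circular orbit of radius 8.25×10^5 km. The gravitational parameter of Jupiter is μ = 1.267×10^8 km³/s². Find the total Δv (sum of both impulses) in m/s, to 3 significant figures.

The Hohmann ellipse has a_t = (r₁ + r₂)/2 = 4.710×10^5 km.
Circular speed at r₁: v₁ = √(μ/r₁) = √(1.267×10^8/1.170×10^5) = 32.91 km/s.
On the transfer ellipse at r₁, vis-viva gives v_p = √[μ(2/r₁ − 1/a_t)] = 43.55 km/s.
First burn Δv₁ = |v_p − v₁| = 10.64 km/s.
Circular speed at r₂: v₂ = √(μ/r₂) = 12.3926 km/s.
Transfer-orbit speed at r₂: v_a = √[μ(2/r₂ − 1/a_t)] = 6.17652 km/s.
Second burn Δv₂ = |v₂ − v_a| = 6.216 km/s.
Total Δv = Δv₁ + Δv₂ = 16.86 km/s.

Δv = 16900 m/s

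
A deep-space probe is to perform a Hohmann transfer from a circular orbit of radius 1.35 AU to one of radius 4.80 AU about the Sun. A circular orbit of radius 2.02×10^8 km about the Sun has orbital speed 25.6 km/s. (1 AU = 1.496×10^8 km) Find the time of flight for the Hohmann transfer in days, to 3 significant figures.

t = 986 days

From the circular-orbit relation v² = μ/r at r = 2.02×10^8 km: μ = v²r = (25.6)² × 2.02×10^8 = 1.32383×10^11 km³/s².
In km: r₁ = 1.35 × 1.496×10^8 = 2.0196×10^8 km; r₂ = 4.80 × 1.496×10^8 = 7.1808×10^8 km.
Transfer-ellipse semi-major axis a_t = (r₁ + r₂)/2 = (2.0196×10^8 + 7.1808×10^8)/2 = 4.6002×10^8 km.
By Kepler's third law the transfer-orbit period is T = 2π√(a_t³/μ), so t = T/2 = 8.519×10^7 s.
Converting: 8.519×10^7 s ÷ 86400 s/day = 986 days.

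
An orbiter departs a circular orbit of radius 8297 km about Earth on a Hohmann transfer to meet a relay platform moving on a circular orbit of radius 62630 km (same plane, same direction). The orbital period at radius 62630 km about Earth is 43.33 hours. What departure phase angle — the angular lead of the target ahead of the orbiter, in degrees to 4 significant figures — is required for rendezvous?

From Kepler's third law T² = 4π²r³/μ at r = 62630 km, T = 43.33 hours = 43.33 × 3600 s = 1.55988×10^5 s: μ = 4π²r³/T² = 3.98588×10^5 km³/s².
The Hohmann ellipse has a_t = (r₁ + r₂)/2 = 35463.5 km.
Transfer time t = π√(a_t³/μ) = 33232 s.
The target's mean motion on its circular orbit is ω₂ = √(μ/r₂³) = 4.0280×10^-5 rad/s.
Angle swept by the target during transfer: ω₂·t = 1.3386 rad = 76.70°.
Arrival is 180° from departure on the ellipse, so φ = 180° − 76.70° = 103.3°.

φ = 103.3°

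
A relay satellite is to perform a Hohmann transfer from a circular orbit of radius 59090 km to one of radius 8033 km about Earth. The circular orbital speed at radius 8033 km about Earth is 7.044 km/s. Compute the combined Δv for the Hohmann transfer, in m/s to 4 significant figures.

Δv = 3629 m/s

From the circular-orbit relation v² = μ/r at r = 8033 km: μ = v²r = (7.044)² × 8033 = 3.98581×10^5 km³/s².
Transfer-ellipse semi-major axis a_t = (r₁ + r₂)/2 = (59090 + 8033)/2 = 33561.5 km.
At r₁ the circular-orbit speed is v₁ = √(μ/r₁) = 2.597175 km/s.
Transfer-orbit speed at r₁ (vis-viva): v_a = √[μ(2/r₁ − 1/a_t)] = 1.270631 km/s.
First burn Δv₁ = |v_a − v₁| = 1.3265 km/s.
At r₂, v₂ = √(μ/r₂) = 7.0440 km/s.
Transfer-orbit speed at r₂: v_p = √[μ(2/r₂ − 1/a_t)] = 9.3466 km/s.
Second burn Δv₂ = |v₂ − v_p| = 2.3026 km/s.
Δv = Δv₁ + Δv₂ = 1.3265 + 2.3026 = 3.629 km/s.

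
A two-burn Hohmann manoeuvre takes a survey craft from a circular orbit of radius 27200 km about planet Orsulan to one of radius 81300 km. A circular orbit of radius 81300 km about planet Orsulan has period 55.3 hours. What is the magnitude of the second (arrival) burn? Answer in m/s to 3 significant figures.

Δv₂ = 749 m/s

From Kepler's third law T² = 4π²r³/μ at r = 81300 km, T = 55.3 hours = 55.3 × 3600 s = 1.9908×10^5 s: μ = 4π²r³/T² = 5.35274×10^5 km³/s².
Semi-major axis of the transfer orbit: a_t = (27200 + 81300)/2 = 54250 km.
Circular speed at r = 81300 km: v_c = √(μ/r) = 2.566 km/s.
Transfer-orbit speed at the same r (vis-viva, a = a_t): v_t = √[μ(2/r − 1/a_t)] = 1.817 km/s.
Δv₂ = |v_t − v_c| = |1.817 − 2.566| = 0.7490 km/s.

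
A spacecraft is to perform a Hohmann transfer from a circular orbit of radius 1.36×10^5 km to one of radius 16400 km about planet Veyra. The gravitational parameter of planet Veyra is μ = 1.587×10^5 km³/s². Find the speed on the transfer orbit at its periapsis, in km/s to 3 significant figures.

Semi-major axis of the transfer orbit: a_t = (1.360×10^5 + 16400)/2 = 76200 km.
At periapsis, r = 16400 km.
Applying v² = μ(2/r − 1/a_t): v = 4.156 km/s.

v = 4.16 km/s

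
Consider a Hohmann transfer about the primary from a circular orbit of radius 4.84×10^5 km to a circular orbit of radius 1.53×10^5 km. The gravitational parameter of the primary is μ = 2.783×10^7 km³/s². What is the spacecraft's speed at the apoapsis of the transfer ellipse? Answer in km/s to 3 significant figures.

v = 5.26 km/s

The Hohmann ellipse has a_t = (r₁ + r₂)/2 = 3.185×10^5 km.
At apoapsis, r = 4.840×10^5 km.
From the vis-viva equation, v = √[μ(2/r − 1/a_t)] = 5.256 km/s.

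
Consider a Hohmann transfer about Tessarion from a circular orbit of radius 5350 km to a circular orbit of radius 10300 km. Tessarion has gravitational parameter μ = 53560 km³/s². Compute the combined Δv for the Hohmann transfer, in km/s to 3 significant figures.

Δv = 0.861 km/s

Transfer-ellipse semi-major axis a_t = (r₁ + r₂)/2 = (5350 + 10300)/2 = 7825 km.
Circular speed at r₁: v₁ = √(μ/r₁) = √(53560/5350) = 3.16405 km/s.
On the transfer ellipse at r₁, v² = μ(2/r − 1/a) gives v_p = √[μ(2/r₁ − 1/a_t)] = 3.63011 km/s.
First burn Δv₁ = |v_p − v₁| = 0.4661 km/s.
At r₂, v₂ = √(μ/r₂) = 2.28035 km/s.
Transfer-orbit speed at r₂: v_a = √[μ(2/r₂ − 1/a_t)] = 1.88554 km/s.
Second burn Δv₂ = |v₂ − v_a| = 0.3948 km/s.
Δv = Δv₁ + Δv₂ = 0.4661 + 0.3948 = 0.8609 km/s.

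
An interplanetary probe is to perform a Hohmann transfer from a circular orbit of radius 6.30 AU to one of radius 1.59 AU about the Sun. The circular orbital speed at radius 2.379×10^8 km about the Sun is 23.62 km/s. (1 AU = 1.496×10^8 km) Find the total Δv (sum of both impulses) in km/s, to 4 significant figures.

Δv = 10.56 km/s

From the circular-orbit relation v² = μ/r at r = 2.379×10^8 km: μ = v²r = (23.62)² × 2.379×10^8 = 1.32725×10^11 km³/s².
In km: r₁ = 6.30 × 1.496×10^8 = 9.4248×10^8 km; r₂ = 1.59 × 1.496×10^8 = 2.37864×10^8 km.
The Hohmann ellipse has a_t = (r₁ + r₂)/2 = 5.90172×10^8 km.
Circular speed at r₁: v₁ = √(μ/r₁) = √(1.32725×10^11/9.4248×10^8) = 11.867 km/s.
On the transfer ellipse at r₁, v² = μ(2/r − 1/a) gives v_a = √[μ(2/r₁ − 1/a_t)] = 7.5338 km/s.
First burn Δv₁ = |v_a − v₁| = 4.333 km/s.
Circular speed at r₂: v₂ = √(μ/r₂) = 23.622 km/s.
Transfer-orbit speed at r₂: v_p = √[μ(2/r₂ − 1/a_t)] = 29.851 km/s.
Second burn Δv₂ = |v₂ − v_p| = 6.229 km/s.
Total Δv = Δv₁ + Δv₂ = 10.56 km/s.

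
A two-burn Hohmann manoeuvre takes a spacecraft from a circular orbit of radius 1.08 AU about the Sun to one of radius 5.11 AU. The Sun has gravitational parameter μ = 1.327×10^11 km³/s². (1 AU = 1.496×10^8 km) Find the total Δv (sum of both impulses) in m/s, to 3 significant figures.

In km: r₁ = 1.08 × 1.496×10^8 = 1.61568×10^8 km; r₂ = 5.11 × 1.496×10^8 = 7.64456×10^8 km.
Semi-major axis of the transfer orbit: a_t = (1.61568×10^8 + 7.64456×10^8)/2 = 4.63012×10^8 km.
Circular speed at r₁: v₁ = √(μ/r₁) = √(1.327×10^11/1.61568×10^8) = 28.659 km/s.
Transfer-orbit speed at r₁ (vis-viva equation): v_p = √[μ(2/r₁ − 1/a_t)] = 36.825 km/s.
First burn Δv₁ = |v_p − v₁| = 8.166 km/s.
Circular speed at r₂: v₂ = √(μ/r₂) = 13.175 km/s.
Transfer-orbit speed at r₂: v_a = √[μ(2/r₂ − 1/a_t)] = 7.7829 km/s.
Second burn Δv₂ = |v₂ − v_a| = 5.392 km/s.
Total Δv = Δv₁ + Δv₂ = 13.56 km/s.

Δv = 13600 m/s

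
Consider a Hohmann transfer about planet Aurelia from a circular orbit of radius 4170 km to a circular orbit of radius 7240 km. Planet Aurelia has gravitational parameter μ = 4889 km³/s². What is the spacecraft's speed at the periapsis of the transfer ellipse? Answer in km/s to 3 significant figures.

v = 1.22 km/s

Transfer-ellipse semi-major axis a_t = (r₁ + r₂)/2 = (4170 + 7240)/2 = 5705 km.
At periapsis, r = 4170 km.
From the vis-viva equation, v = √[μ(2/r − 1/a_t)] = 1.220 km/s.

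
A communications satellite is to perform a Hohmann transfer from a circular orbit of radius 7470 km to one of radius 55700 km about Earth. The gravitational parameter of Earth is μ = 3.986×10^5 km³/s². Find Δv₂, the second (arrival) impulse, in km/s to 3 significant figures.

Δv₂ = 1.37 km/s

The Hohmann ellipse has a_t = (r₁ + r₂)/2 = 31585 km.
Circular speed at r = 55700 km: v_c = √(μ/r) = 2.675 km/s.
Transfer-orbit speed at the same r (vis-viva, a = a_t): v_t = √[μ(2/r − 1/a_t)] = 1.301 km/s.
Δv₂ = |v_t − v_c| = |1.301 − 2.675| = 1.374 km/s.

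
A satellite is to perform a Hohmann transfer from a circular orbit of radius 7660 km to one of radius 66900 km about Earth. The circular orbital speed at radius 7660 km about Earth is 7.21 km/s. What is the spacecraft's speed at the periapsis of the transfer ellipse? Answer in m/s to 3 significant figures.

From the circular-orbit relation v² = μ/r at r = 7660 km: μ = v²r = (7.21)² × 7660 = 3.98198×10^5 km³/s².
The Hohmann ellipse has a_t = (r₁ + r₂)/2 = 37280 km.
The periapsis of the transfer ellipse is at r = 7660 km.
Vis-viva: v = √[μ(2/r − 1/a_t)] = √[3.98198×10^5 × (2/7660 − 1/37280)] = 9.659 km/s.

v = 9660 m/s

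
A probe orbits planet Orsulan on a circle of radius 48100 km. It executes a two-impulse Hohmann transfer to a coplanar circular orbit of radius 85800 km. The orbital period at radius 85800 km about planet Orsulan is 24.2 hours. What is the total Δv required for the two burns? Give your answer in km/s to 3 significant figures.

Δv = 2.03 km/s

From Kepler's third law T² = 4π²r³/μ at r = 85800 km, T = 24.2 hours = 24.2 × 3600 s = 87120 s: μ = 4π²r³/T² = 3.28538×10^6 km³/s².
Transfer-ellipse semi-major axis a_t = (r₁ + r₂)/2 = (48100 + 85800)/2 = 66950 km.
Circular speed at r₁: v₁ = √(μ/r₁) = √(3.28538×10^6/48100) = 8.265 km/s.
Transfer-orbit speed at r₁ (vis-viva equation): v_p = √[μ(2/r₁ − 1/a_t)] = 9.356 km/s.
First burn Δv₁ = |v_p − v₁| = 1.091 km/s.
Circular speed at r₂: v₂ = √(μ/r₂) = 6.188 km/s.
Transfer-orbit speed at r₂: v_a = √[μ(2/r₂ − 1/a_t)] = 5.245 km/s.
Second burn Δv₂ = |v₂ − v_a| = 0.9430 km/s.
Δv = Δv₁ + Δv₂ = 1.091 + 0.9430 = 2.034 km/s.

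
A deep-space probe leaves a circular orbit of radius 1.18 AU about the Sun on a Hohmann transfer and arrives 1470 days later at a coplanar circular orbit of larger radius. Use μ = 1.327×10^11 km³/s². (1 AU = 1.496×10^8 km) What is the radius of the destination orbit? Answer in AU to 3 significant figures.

In km: r₁ = 1.18 × 1.496×10^8 = 1.76528×10^8 km.
Transfer time t = 1470 days = 1.27008×10^8 s, and t = π√(a_t³/μ).
So a_t = (μ t²/π²)^(1/3) = (1.327×10^11 × (1.27008×10^8)² / π²)^(1/3) = 6.0082×10^8 km.
Since a_t = (r₁ + r₂)/2, r₂ = 2a_t − r₁ = 2×6.0082×10^8 − 1.76528×10^8 = 1.025112×10^9 km.
In AU: r₂ = 1.025112×10^9 / 1.496×10^8 = 6.85 AU.

r₂ = 6.85 AU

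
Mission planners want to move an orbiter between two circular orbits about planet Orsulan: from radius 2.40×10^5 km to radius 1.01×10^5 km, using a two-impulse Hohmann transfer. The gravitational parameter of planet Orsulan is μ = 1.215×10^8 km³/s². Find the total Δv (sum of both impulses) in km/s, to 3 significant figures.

Semi-major axis of the transfer orbit: a_t = (2.400×10^5 + 1.010×10^5)/2 = 1.705×10^5 km.
Circular speed at r₁: v₁ = √(μ/r₁) = √(1.215×10^8/2.400×10^5) = 22.500 km/s.
On the transfer ellipse at r₁, vis-viva equation gives v_a = √[μ(2/r₁ − 1/a_t)] = 17.317 km/s.
First burn Δv₁ = |v_a − v₁| = 5.183 km/s.
Circular speed at r₂: v₂ = √(μ/r₂) = 34.684 km/s.
Transfer-orbit speed at r₂: v_p = √[μ(2/r₂ − 1/a_t)] = 41.150 km/s.
Second burn Δv₂ = |v₂ − v_p| = 6.466 km/s.
Total Δv = Δv₁ + Δv₂ = 11.65 km/s.

Δv = 11.6 km/s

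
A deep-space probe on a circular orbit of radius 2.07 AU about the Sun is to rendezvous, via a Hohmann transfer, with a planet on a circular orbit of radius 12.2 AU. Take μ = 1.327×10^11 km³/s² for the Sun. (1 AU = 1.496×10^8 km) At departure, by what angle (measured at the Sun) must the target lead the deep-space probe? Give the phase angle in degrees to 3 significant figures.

In km: r₁ = 2.07 × 1.496×10^8 = 3.09672×10^8 km; r₂ = 12.2 × 1.496×10^8 = 1.82512×10^9 km.
Semi-major axis of the transfer orbit: a_t = (3.09672×10^8 + 1.82512×10^9)/2 = 1.067396×10^9 km.
The half-period of the transfer ellipse is t = π√(a_t³/μ) = 3.0075×10^8 s.
Target angular speed ω₂ = √(μ/r₂³) = 4.6720×10^-9 rad/s.
Angle swept by the target during transfer: ω₂·t = 1.4051 rad = 80.51°.
Arrival is 180° from departure on the ellipse, so φ = 180° − 80.51° = 99.5°.

φ = 99.5°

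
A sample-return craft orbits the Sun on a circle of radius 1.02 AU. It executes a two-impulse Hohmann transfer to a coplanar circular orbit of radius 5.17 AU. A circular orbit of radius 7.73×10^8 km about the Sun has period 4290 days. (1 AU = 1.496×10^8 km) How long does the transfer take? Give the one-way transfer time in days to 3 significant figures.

From Kepler's third law T² = 4π²r³/μ at r = 7.73×10^8 km, T = 4290 days = 4290 × 86400 s = 3.70656×10^8 s: μ = 4π²r³/T² = 1.32726×10^11 km³/s².
In km: r₁ = 1.02 × 1.496×10^8 = 1.52592×10^8 km; r₂ = 5.17 × 1.496×10^8 = 7.73432×10^8 km.
The Hohmann ellipse has a_t = (r₁ + r₂)/2 = 4.63012×10^8 km.
By Kepler's third law the transfer-orbit period is T = 2π√(a_t³/μ), so t = T/2 = 8.591×10^7 s.
Converting: 8.591×10^7 s ÷ 86400 s/day = 994 days.

t = 994 days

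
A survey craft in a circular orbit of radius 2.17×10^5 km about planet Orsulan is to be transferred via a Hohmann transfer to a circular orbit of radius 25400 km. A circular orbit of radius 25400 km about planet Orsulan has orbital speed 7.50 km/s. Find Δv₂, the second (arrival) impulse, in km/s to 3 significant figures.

Δv₂ = 2.54 km/s

From the circular-orbit relation v² = μ/r at r = 25400 km: μ = v²r = (7.50)² × 25400 = 1.42875×10^6 km³/s².
Semi-major axis of the transfer orbit: a_t = (2.170×10^5 + 25400)/2 = 1.212×10^5 km.
On the circular orbit at r = 25400 km, v_c = √(μ/r) = 7.5000 km/s.
Transfer-orbit speed at the same r (vis-viva, a = a_t): v_t = √[μ(2/r − 1/a_t)] = 10.036 km/s.
Δv₂ = |v_t − v_c| = |10.036 − 7.5000| = 2.536 km/s.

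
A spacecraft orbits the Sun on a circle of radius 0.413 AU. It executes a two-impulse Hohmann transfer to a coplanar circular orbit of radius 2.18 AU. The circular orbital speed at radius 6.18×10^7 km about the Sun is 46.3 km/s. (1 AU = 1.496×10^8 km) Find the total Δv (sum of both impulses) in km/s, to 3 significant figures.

From the circular-orbit relation v² = μ/r at r = 6.18×10^7 km: μ = v²r = (46.3)² × 6.18×10^7 = 1.32480×10^11 km³/s².
In km: r₁ = 0.413 × 1.496×10^8 = 6.17848×10^7 km; r₂ = 2.18 × 1.496×10^8 = 3.26128×10^8 km.
Transfer-ellipse semi-major axis a_t = (r₁ + r₂)/2 = (6.17848×10^7 + 3.26128×10^8)/2 = 1.939564×10^8 km.
At r₁ the circular-orbit speed is v₁ = √(μ/r₁) = 46.306 km/s.
Transfer-orbit speed at r₁ (v² = μ(2/r − 1/a)): v_p = √[μ(2/r₁ − 1/a_t)] = 60.045 km/s.
First burn Δv₁ = |v_p − v₁| = 13.74 km/s.
Circular speed at r₂: v₂ = √(μ/r₂) = 20.1549 km/s.
Transfer-orbit speed at r₂: v_a = √[μ(2/r₂ − 1/a_t)] = 11.3755 km/s.
Second burn Δv₂ = |v₂ − v_a| = 8.779 km/s.
Δv = Δv₁ + Δv₂ = 13.74 + 8.779 = 22.52 km/s.

Δv = 22.5 km/s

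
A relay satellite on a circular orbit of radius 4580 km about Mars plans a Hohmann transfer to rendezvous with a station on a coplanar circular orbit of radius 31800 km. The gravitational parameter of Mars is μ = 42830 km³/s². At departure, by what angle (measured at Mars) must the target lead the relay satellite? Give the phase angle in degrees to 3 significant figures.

The Hohmann ellipse has a_t = (r₁ + r₂)/2 = 18190 km.
Transfer time t = π√(a_t³/μ) = 37241 s.
Target angular speed ω₂ = √(μ/r₂³) = 3.6495×10^-5 rad/s.
Angle swept by the target during transfer: ω₂·t = 1.3591 rad = 77.87°.
Arrival is 180° from departure on the ellipse, so φ = 180° − 77.87° = 102°.

φ = 102°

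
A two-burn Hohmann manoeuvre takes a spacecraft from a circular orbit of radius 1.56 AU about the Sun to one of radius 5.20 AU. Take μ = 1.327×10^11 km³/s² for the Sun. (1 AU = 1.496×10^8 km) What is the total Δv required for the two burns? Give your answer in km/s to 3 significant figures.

In km: r₁ = 1.56 × 1.496×10^8 = 2.33376×10^8 km; r₂ = 5.20 × 1.496×10^8 = 7.7792×10^8 km.
Transfer-ellipse semi-major axis a_t = (r₁ + r₂)/2 = (2.33376×10^8 + 7.7792×10^8)/2 = 5.05648×10^8 km.
At r₁ the circular-orbit speed is v₁ = √(μ/r₁) = 23.846 km/s.
Transfer-orbit speed at r₁ (v² = μ(2/r − 1/a)): v_p = √[μ(2/r₁ − 1/a_t)] = 29.577 km/s.
First burn Δv₁ = |v_p − v₁| = 5.731 km/s.
At r₂, v₂ = √(μ/r₂) = 13.061 km/s.
Transfer-orbit speed at r₂: v_a = √[μ(2/r₂ − 1/a_t)] = 8.8730 km/s.
Second burn Δv₂ = |v₂ − v_a| = 4.188 km/s.
Δv = Δv₁ + Δv₂ = 5.731 + 4.188 = 9.919 km/s.

Δv = 9.92 km/s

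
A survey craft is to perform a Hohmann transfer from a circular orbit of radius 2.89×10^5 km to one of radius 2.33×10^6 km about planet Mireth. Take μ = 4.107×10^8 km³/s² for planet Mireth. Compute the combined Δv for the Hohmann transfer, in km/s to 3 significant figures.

Δv = 19.6 km/s

The Hohmann ellipse has a_t = (r₁ + r₂)/2 = 1.3095×10^6 km.
At r₁ the circular-orbit speed is v₁ = √(μ/r₁) = 37.70 km/s.
On the transfer ellipse at r₁, vis-viva equation gives v_p = √[μ(2/r₁ − 1/a_t)] = 50.29 km/s.
First burn Δv₁ = |v_p − v₁| = 12.59 km/s.
At r₂, v₂ = √(μ/r₂) = 13.2765 km/s.
Transfer-orbit speed at r₂: v_a = √[μ(2/r₂ − 1/a_t)] = 6.23707 km/s.
Second burn Δv₂ = |v₂ − v_a| = 7.039 km/s.
Total Δv = Δv₁ + Δv₂ = 19.63 km/s.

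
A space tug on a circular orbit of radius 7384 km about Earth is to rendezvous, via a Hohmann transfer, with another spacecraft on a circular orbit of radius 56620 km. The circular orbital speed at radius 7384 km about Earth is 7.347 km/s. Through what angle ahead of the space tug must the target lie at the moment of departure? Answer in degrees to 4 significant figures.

From the circular-orbit relation v² = μ/r at r = 7384 km: μ = v²r = (7.347)² × 7384 = 3.98577×10^5 km³/s².
Transfer-ellipse semi-major axis a_t = (r₁ + r₂)/2 = (7384 + 56620)/2 = 32002 km.
The half-period of the transfer ellipse is t = π√(a_t³/μ) = 28490 s.
Target angular speed ω₂ = √(μ/r₂³) = 4.686×10^-5 rad/s.
Angle swept by the target during transfer: ω₂·t = 1.335 rad = 76.49°.
The space tug traverses 180° on the transfer ellipse, so the target must lead by 180° − 76.49° = 103.5°.

φ = 103.5°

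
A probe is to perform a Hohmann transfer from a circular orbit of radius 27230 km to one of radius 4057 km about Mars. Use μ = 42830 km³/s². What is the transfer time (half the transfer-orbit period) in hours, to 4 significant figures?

Transfer-ellipse semi-major axis a_t = (r₁ + r₂)/2 = (27230 + 4057)/2 = 15643.5 km.
Transfer time t = π√(a_t³/μ) = π√((15643.5)³ / 42830) = 29700 s.
Converting: 29700 s ÷ 3600 s/hour = 8.250 hours.

t = 8.250 hours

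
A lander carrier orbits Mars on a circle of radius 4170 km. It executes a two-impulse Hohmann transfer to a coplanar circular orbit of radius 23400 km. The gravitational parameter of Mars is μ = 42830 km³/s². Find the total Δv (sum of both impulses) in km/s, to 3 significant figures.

Transfer-ellipse semi-major axis a_t = (r₁ + r₂)/2 = (4170 + 23400)/2 = 13785 km.
At r₁ the circular-orbit speed is v₁ = √(μ/r₁) = 3.20484 km/s.
Transfer-orbit speed at r₁ (vis-viva equation): v_p = √[μ(2/r₁ − 1/a_t)] = 4.17552 km/s.
First burn Δv₁ = |v_p − v₁| = 0.97068 km/s.
At r₂, v₂ = √(μ/r₂) = 1.3529 km/s.
Transfer-orbit speed at r₂: v_a = √[μ(2/r₂ − 1/a_t)] = 0.74410 km/s.
Second burn Δv₂ = |v₂ − v_a| = 0.60880 km/s.
Total Δv = Δv₁ + Δv₂ = 1.579 km/s.

Δv = 1.58 km/s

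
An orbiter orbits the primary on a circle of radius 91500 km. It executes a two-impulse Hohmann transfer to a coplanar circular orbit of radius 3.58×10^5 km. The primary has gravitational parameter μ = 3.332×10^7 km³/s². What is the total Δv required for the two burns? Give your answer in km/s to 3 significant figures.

Semi-major axis of the transfer orbit: a_t = (91500 + 3.580×10^5)/2 = 2.2475×10^5 km.
Circular speed at r₁: v₁ = √(μ/r₁) = √(3.332×10^7/91500) = 19.083 km/s.
Transfer-orbit speed at r₁ (v² = μ(2/r − 1/a)): v_p = √[μ(2/r₁ − 1/a_t)] = 24.084 km/s.
First burn Δv₁ = |v_p − v₁| = 5.001 km/s.
Circular speed at r₂: v₂ = √(μ/r₂) = 9.6474 km/s.
Transfer-orbit speed at r₂: v_a = √[μ(2/r₂ − 1/a_t)] = 6.1556 km/s.
Second burn Δv₂ = |v₂ − v_a| = 3.492 km/s.
Total Δv = Δv₁ + Δv₂ = 8.493 km/s.

Δv = 8.49 km/s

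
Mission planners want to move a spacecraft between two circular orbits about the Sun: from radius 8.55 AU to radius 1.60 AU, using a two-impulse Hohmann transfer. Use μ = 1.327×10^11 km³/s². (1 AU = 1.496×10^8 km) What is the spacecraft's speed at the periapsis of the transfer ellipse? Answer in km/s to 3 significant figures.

v = 30.6 km/s

In km: r₁ = 8.55 × 1.496×10^8 = 1.27908×10^9 km; r₂ = 1.60 × 1.496×10^8 = 2.3936×10^8 km.
The Hohmann ellipse has a_t = (r₁ + r₂)/2 = 7.5922×10^8 km.
The periapsis of the transfer ellipse is at r = 2.3936×10^8 km.
From the vis-viva equation, v = √[μ(2/r − 1/a_t)] = 30.56 km/s.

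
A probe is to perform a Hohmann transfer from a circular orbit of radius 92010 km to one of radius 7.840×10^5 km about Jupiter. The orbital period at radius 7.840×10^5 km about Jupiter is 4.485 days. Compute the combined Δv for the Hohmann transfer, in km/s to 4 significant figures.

From Kepler's third law T² = 4π²r³/μ at r = 7.840×10^5 km, T = 4.485 days = 4.485 × 86400 s = 3.87504×10^5 s: μ = 4π²r³/T² = 1.26694×10^8 km³/s².
Transfer-ellipse semi-major axis a_t = (r₁ + r₂)/2 = (92010 + 7.840×10^5)/2 = 4.38005×10^5 km.
At r₁ the circular-orbit speed is v₁ = √(μ/r₁) = 37.107 km/s.
Transfer-orbit speed at r₁ (v² = μ(2/r − 1/a)): v_p = √[μ(2/r₁ − 1/a_t)] = 49.645 km/s.
First burn Δv₁ = |v_p − v₁| = 12.538 km/s.
At r₂, v₂ = √(μ/r₂) = 12.7122 km/s.
Transfer-orbit speed at r₂: v_a = √[μ(2/r₂ − 1/a_t)] = 5.82637 km/s.
Second burn Δv₂ = |v₂ − v_a| = 6.8858 km/s.
Δv = Δv₁ + Δv₂ = 12.538 + 6.8858 = 19.42 km/s.

Δv = 19.42 km/s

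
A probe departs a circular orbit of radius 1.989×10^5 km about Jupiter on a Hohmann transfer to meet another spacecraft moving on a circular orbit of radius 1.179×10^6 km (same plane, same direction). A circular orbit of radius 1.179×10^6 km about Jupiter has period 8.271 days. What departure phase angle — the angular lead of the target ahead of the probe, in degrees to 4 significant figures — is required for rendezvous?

From Kepler's third law T² = 4π²r³/μ at r = 1.179×10^6 km, T = 8.271 days = 8.271 × 86400 s = 7.146144×10^5 s: μ = 4π²r³/T² = 1.26694×10^8 km³/s².
Semi-major axis of the transfer orbit: a_t = (1.989×10^5 + 1.179×10^6)/2 = 6.8895×10^5 km.
The half-period of the transfer ellipse is t = π√(a_t³/μ) = 1.596073×10^5 s.
The target's mean motion on its circular orbit is ω₂ = √(μ/r₂³) = 8.792414×10^-6 rad/s.
Angle swept by the target during transfer: ω₂·t = 1.403333 rad = 80.41°.
Arrival is 180° from departure on the ellipse, so φ = 180° − 80.41° = 99.59°.

φ = 99.59°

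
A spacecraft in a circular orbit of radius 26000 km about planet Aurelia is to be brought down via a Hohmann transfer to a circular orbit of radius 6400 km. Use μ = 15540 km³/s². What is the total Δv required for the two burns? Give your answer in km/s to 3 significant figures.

The Hohmann ellipse has a_t = (r₁ + r₂)/2 = 16200 km.
Circular speed at r₁: v₁ = √(μ/r₁) = √(15540/26000) = 0.7731 km/s.
Transfer-orbit speed at r₁ (vis-viva): v_a = √[μ(2/r₁ − 1/a_t)] = 0.4859 km/s.
First burn Δv₁ = |v_a − v₁| = 0.2872 km/s.
At r₂, v₂ = √(μ/r₂) = 1.55824 km/s.
Transfer-orbit speed at r₂: v_p = √[μ(2/r₂ − 1/a_t)] = 1.97408 km/s.
Second burn Δv₂ = |v₂ − v_p| = 0.4158 km/s.
Δv = Δv₁ + Δv₂ = 0.2872 + 0.4158 = 0.7030 km/s.

Δv = 0.703 km/s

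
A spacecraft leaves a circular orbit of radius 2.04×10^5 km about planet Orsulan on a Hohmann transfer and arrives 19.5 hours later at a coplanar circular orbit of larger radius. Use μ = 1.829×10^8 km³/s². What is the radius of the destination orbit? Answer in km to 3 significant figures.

Transfer time t = 19.5 hours = 70200 s, and t = π√(a_t³/μ).
So a_t = (μ t²/π²)^(1/3) = (1.829×10^8 × (70200)² / π²)^(1/3) = 4.5033×10^5 km.
Since a_t = (r₁ + r₂)/2, r₂ = 2a_t − r₁ = 2×4.5033×10^5 − 2.040×10^5 = 6.9666×10^5 km.

r₂ = 6.97×10^5 km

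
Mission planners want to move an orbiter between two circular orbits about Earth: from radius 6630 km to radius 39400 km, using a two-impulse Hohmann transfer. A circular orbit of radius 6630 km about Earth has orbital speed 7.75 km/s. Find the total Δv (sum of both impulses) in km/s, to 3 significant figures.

Δv = 3.86 km/s

From the circular-orbit relation v² = μ/r at r = 6630 km: μ = v²r = (7.75)² × 6630 = 3.98214×10^5 km³/s².
Transfer-ellipse semi-major axis a_t = (r₁ + r₂)/2 = (6630 + 39400)/2 = 23015 km.
Circular speed at r₁: v₁ = √(μ/r₁) = √(3.98214×10^5/6630) = 7.750 km/s.
Transfer-orbit speed at r₁ (vis-viva equation): v_p = √[μ(2/r₁ − 1/a_t)] = 10.14 km/s.
First burn Δv₁ = |v_p − v₁| = 2.390 km/s.
Circular speed at r₂: v₂ = √(μ/r₂) = 3.179 km/s.
Transfer-orbit speed at r₂: v_a = √[μ(2/r₂ − 1/a_t)] = 1.706 km/s.
Second burn Δv₂ = |v₂ − v_a| = 1.473 km/s.
Total Δv = Δv₁ + Δv₂ = 3.863 km/s.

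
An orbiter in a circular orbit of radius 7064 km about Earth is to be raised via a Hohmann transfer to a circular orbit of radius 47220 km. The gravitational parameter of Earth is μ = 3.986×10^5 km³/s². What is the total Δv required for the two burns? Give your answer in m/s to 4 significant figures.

The Hohmann ellipse has a_t = (r₁ + r₂)/2 = 27142 km.
Circular speed at r₁: v₁ = √(μ/r₁) = √(3.986×10^5/7064) = 7.512 km/s.
On the transfer ellipse at r₁, v² = μ(2/r − 1/a) gives v_p = √[μ(2/r₁ − 1/a_t)] = 9.908 km/s.
First burn Δv₁ = |v_p − v₁| = 2.396 km/s.
Circular speed at r₂: v₂ = √(μ/r₂) = 2.905 km/s.
Transfer-orbit speed at r₂: v_a = √[μ(2/r₂ − 1/a_t)] = 1.482 km/s.
Second burn Δv₂ = |v₂ − v_a| = 1.423 km/s.
Total Δv = Δv₁ + Δv₂ = 3.819 km/s.

Δv = 3819 m/s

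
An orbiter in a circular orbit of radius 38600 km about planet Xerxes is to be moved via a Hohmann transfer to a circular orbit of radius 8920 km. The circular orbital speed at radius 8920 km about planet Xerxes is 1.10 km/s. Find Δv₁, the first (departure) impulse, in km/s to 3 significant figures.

From the circular-orbit relation v² = μ/r at r = 8920 km: μ = v²r = (1.10)² × 8920 = 10793.2 km³/s².
Semi-major axis of the transfer orbit: a_t = (38600 + 8920)/2 = 23760 km.
On the circular orbit at r = 38600 km, v_c = √(μ/r) = 0.5288 km/s.
Transfer-orbit speed at the same r (vis-viva, a = a_t): v_t = √[μ(2/r − 1/a_t)] = 0.3240 km/s.
Δv₁ = |v_t − v_c| = |0.3240 − 0.5288| = 0.2048 km/s.

Δv₁ = 0.205 km/s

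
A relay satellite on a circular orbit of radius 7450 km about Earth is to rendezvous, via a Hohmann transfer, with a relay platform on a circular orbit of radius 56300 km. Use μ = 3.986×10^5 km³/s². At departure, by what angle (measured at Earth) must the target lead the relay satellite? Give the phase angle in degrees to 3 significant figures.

The Hohmann ellipse has a_t = (r₁ + r₂)/2 = 31875 km.
The half-period of the transfer ellipse is t = π√(a_t³/μ) = 28318 s.
The target's mean motion on its circular orbit is ω₂ = √(μ/r₂³) = 4.7261×10^-5 rad/s.
Angle swept by the target during transfer: ω₂·t = 1.3383 rad = 76.68°.
Arrival is 180° from departure on the ellipse, so φ = 180° − 76.68° = 103°.

φ = 103°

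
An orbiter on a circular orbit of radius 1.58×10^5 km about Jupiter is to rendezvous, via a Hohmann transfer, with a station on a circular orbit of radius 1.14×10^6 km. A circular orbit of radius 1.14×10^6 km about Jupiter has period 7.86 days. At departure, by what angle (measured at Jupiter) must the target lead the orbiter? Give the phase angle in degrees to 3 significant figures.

φ = 103°

From Kepler's third law T² = 4π²r³/μ at r = 1.14×10^6 km, T = 7.86 days = 7.86 × 86400 s = 6.79104×10^5 s: μ = 4π²r³/T² = 1.26824×10^8 km³/s².
Transfer-ellipse semi-major axis a_t = (r₁ + r₂)/2 = (1.580×10^5 + 1.140×10^6)/2 = 6.490×10^5 km.
The half-period of the transfer ellipse is t = π√(a_t³/μ) = 1.45853×10^5 s.
Target angular speed ω₂ = √(μ/r₂³) = 9.25217×10^-6 rad/s.
Angle swept by the target during transfer: ω₂·t = 1.3495 rad = 77.32°.
Arrival is 180° from departure on the ellipse, so φ = 180° − 77.32° = 103°.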